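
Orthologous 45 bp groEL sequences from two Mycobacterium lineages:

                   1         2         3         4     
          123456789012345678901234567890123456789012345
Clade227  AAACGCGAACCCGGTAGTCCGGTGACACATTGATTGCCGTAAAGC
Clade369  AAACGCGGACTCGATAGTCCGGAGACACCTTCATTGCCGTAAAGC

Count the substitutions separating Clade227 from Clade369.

Differing sites — 8:A/G; 11:C/T; 14:G/A; 23:T/A; 29:A/C; 32:G/C.
That gives 6 mismatches out of 45 aligned sites, so the Hamming distance is 6.

6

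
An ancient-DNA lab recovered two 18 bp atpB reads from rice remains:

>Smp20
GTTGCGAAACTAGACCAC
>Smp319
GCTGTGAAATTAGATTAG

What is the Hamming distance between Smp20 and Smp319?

6

The sequences differ at positions 2 (T/C), 5 (C/T), 10 (C/T), 15 (C/T), 16 (C/T), 18 (C/G).
That gives 6 mismatches out of 18 aligned sites, so the Hamming distance is 6.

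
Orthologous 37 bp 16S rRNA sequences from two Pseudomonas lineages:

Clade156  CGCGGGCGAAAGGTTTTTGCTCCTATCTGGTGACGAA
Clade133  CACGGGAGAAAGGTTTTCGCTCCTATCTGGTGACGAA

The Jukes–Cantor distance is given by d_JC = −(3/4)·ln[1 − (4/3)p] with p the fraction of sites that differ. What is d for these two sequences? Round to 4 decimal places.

The sequences differ at positions 2 (G/A), 7 (C/A), 18 (T/C).
p = 3/37 = 0.081081.
d = −0.75 · ln(1 − (4/3)·0.081081) = −0.75 · ln(0.891892) = −0.75 · (-0.114410) = 0.0858.

0.0858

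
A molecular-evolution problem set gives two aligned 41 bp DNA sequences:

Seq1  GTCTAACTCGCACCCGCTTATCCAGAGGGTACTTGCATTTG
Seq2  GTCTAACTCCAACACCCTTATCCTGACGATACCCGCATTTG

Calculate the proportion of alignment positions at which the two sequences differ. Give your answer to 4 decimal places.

Differing sites — 10:G/C; 11:C/A; 14:C/A; 16:G/C; 24:A/T; 27:G/C; 29:G/A; 33:T/C; 34:T/C.
There are 9 differences over 41 sites, so p = 9/41 = 0.2195.

0.2195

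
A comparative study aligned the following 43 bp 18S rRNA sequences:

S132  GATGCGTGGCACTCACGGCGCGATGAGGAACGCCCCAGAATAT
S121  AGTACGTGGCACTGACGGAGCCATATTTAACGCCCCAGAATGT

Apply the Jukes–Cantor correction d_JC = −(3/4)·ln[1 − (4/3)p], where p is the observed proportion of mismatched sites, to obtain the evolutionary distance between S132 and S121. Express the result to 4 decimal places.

The sequences differ at positions 1 (G/A), 2 (A/G), 4 (G/A), 14 (C/G), 19 (C/A), 22 (G/C), 25 (G/A), 26 (A/T), 27 (G/T), 28 (G/T), 42 (A/G).
p = 11/43 = 0.255814.
d = −0.75 · ln(1 − (4/3)·0.255814) = −0.75 · ln(0.658915) = −0.75 · (-0.417161) = 0.3129.

0.3129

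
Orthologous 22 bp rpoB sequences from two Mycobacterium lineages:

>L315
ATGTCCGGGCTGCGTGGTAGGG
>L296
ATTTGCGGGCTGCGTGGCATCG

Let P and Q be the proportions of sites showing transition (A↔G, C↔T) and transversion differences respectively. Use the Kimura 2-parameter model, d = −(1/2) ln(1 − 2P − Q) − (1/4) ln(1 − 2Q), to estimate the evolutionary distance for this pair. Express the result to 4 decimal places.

Mismatches occur at site 3 (G/T, transversion), site 5 (C/G, transversion), site 18 (T/C, transition), site 20 (G/T, transversion), site 21 (G/C, transversion).
Of the 5 differences, 1 transition and 4 transversions over 22 sites: P = 1/22 = 0.045455, Q = 4/22 = 0.181818.
d = −0.5·ln(0.727272) − 0.25·ln(0.636364) = −0.5·(-0.318455) − 0.25·(-0.451985) = 0.2722.

0.2722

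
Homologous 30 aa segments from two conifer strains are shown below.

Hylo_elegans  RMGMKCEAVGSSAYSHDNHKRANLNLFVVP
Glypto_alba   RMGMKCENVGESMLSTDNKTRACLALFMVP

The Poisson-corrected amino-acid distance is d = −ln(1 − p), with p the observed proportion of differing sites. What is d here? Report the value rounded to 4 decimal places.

0.4055

Mismatches occur at site 8 (A→N), site 11 (S→E), site 13 (A→M), site 14 (Y→L), site 16 (H→T), site 19 (H→K), site 20 (K→T), site 23 (N→C), site 25 (N→A), site 28 (V→M).
p = 10/30 = 0.333333.
d = −ln(1 − 0.333333) = −ln(0.666667) = 0.4055.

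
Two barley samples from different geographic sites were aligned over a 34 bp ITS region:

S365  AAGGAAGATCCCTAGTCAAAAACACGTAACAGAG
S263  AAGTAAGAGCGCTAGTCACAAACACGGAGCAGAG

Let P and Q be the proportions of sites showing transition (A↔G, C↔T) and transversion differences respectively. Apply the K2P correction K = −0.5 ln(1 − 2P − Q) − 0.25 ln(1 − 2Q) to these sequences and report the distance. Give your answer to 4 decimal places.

Mismatches occur at site 4 (G→T, transversion), site 9 (T→G, transversion), site 11 (C→G, transversion), site 19 (A→C, transversion), site 27 (T→G, transversion), site 29 (A→G, transition).
Of the 6 differences, 1 transition and 5 transversions over 34 sites: P = 1/34 = 0.029412, Q = 5/34 = 0.147059.
d = −0.5·ln(0.794117) − 0.25·ln(0.705882) = −0.5·(-0.230524) − 0.25·(-0.348307) = 0.2023.

0.2023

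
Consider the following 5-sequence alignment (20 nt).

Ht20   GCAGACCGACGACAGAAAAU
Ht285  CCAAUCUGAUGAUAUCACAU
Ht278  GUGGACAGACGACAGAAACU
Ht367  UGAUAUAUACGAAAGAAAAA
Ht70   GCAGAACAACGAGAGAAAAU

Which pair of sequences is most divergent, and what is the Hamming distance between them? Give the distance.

13

Pairwise Hamming distances:
  Ht20 vs Ht285: 9
  Ht20 vs Ht278: 4
  Ht20 vs Ht367: 8
  Ht20 vs Ht70: 3
  Ht285 vs Ht278: 12
  Ht285 vs Ht367: 13
  Ht285 vs Ht70: 11
  Ht278 vs Ht367: 9
  Ht278 vs Ht70: 7
  Ht367 vs Ht70: 8
The largest is 13, between Ht285 and Ht367.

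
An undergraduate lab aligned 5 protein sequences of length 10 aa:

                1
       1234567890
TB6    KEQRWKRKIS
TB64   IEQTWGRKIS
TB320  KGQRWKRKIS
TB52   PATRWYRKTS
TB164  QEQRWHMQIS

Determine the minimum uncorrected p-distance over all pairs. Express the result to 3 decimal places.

Pairwise Hamming distances:
  TB6 vs TB64: 3
  TB6 vs TB320: 1
  TB6 vs TB52: 5
  TB6 vs TB164: 4
  TB64 vs TB320: 4
  TB64 vs TB52: 6
  TB64 vs TB164: 5
  TB320 vs TB52: 5
  TB320 vs TB164: 5
  TB52 vs TB164: 7
The smallest is 1 mismatch, between TB6 and TB320; p = 1/10 = 0.100.

0.100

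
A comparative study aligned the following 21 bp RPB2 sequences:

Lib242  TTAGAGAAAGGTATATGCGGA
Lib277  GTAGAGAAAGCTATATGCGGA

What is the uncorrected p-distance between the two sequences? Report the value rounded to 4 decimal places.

Mismatches occur at site 1 (T→G), site 11 (G→C).
There are 2 differences over 21 sites, so p = 2/21 = 0.0952.

0.0952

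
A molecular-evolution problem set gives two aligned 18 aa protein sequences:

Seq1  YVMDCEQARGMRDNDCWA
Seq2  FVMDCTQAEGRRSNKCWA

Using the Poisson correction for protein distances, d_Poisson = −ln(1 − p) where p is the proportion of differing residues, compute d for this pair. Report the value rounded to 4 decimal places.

Mismatches occur at site 1 (Y/F), site 6 (E/T), site 9 (R/E), site 11 (M/R), site 13 (D/S), site 15 (D/K).
p = 6/18 = 0.333333.
d = −ln(1 − 0.333333) = −ln(0.666667) = 0.4055.

0.4055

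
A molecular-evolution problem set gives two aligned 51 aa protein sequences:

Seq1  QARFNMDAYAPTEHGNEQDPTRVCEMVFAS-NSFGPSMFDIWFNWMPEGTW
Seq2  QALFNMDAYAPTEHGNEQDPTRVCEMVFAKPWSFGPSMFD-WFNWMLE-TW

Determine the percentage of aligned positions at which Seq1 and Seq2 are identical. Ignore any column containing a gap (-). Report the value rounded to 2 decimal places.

91.67%

Excluding the 3 gap columns leaves 48 comparable sites.
Differing sites — 3:R/L; 30:S/K; 32:N/W; 47:P/L.
44 of the 48 comparable sites match, so the percent identity is 44/48 × 100 = 91.67%.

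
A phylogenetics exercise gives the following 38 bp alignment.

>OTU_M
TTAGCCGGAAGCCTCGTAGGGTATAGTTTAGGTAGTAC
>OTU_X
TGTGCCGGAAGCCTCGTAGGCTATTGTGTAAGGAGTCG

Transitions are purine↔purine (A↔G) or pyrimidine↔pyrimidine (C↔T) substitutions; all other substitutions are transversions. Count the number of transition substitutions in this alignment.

1

The sequences differ at positions 2 (T/G, transversion), 3 (A/T, transversion), 21 (G/C, transversion), 25 (A/T, transversion), 28 (T/G, transversion), 31 (G/A, transition), 33 (T/G, transversion), 37 (A/C, transversion), 38 (C/G, transversion).
Of the 9 differences, 1 transition and 8 transversions, so the answer is 1.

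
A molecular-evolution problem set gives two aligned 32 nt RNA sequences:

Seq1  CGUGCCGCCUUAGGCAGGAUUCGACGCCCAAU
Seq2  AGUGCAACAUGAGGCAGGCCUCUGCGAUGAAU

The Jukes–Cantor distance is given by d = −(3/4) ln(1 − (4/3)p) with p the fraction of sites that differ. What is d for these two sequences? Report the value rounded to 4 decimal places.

0.5199

Differing sites — 1:C/A; 6:C/A; 7:G/A; 9:C/A; 11:U/G; 19:A/C; 20:U/C; 23:G/U; 24:A/G; 27:C/A; 28:C/U; 29:C/G.
p = 12/32 = 0.375000.
d = −0.75 · ln(1 − (4/3)·0.375000) = −0.75 · ln(0.500000) = −0.75 · (-0.693147) = 0.5199.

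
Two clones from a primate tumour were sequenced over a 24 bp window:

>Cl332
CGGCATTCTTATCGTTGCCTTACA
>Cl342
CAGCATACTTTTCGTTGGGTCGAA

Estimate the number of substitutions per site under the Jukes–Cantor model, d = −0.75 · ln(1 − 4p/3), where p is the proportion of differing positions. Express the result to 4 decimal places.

The sequences differ at positions 2 (G/A), 7 (T/A), 11 (A/T), 18 (C/G), 19 (C/G), 21 (T/C), 22 (A/G), 23 (C/A).
p = 8/24 = 0.333333.
d = −0.75 · ln(1 − (4/3)·0.333333) = −0.75 · ln(0.555556) = −0.75 · (-0.587786) = 0.4408.

0.4408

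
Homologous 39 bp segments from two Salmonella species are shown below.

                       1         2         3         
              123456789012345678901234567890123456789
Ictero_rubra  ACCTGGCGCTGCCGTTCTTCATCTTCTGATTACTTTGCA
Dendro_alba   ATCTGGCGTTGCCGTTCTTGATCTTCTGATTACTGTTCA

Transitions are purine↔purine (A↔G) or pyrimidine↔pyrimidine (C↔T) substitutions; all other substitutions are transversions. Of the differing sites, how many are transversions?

3

The sequences differ at positions 2 (C/T, transition), 9 (C/T, transition), 20 (C/G, transversion), 35 (T/G, transversion), 37 (G/T, transversion).
Of the 5 differences, 2 transitions and 3 transversions, so the answer is 3.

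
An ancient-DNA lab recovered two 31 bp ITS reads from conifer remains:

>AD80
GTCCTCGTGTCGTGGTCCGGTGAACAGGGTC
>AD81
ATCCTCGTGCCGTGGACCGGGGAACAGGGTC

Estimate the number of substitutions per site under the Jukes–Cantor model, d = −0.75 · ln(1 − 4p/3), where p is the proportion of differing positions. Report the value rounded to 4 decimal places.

0.1416

Mismatches occur at site 1 (G↔A), site 10 (T↔C), site 16 (T↔A), site 21 (T↔G).
p = 4/31 = 0.129032.
d = −0.75 · ln(1 − (4/3)·0.129032) = −0.75 · ln(0.827957) = −0.75 · (-0.188794) = 0.1416.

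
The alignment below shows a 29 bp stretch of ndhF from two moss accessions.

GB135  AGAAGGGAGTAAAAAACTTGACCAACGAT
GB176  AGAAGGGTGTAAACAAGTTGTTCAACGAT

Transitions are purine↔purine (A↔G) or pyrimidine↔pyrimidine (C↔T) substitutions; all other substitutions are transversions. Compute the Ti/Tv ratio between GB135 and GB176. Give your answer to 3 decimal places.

Differing sites — 8:A/T (Tv); 14:A/C (Tv); 17:C/G (Tv); 21:A/T (Tv); 22:C/T (Ti).
Of the 5 differences, 1 transition and 4 transversions, so Ti/Tv = 1/4 = 0.250.

0.250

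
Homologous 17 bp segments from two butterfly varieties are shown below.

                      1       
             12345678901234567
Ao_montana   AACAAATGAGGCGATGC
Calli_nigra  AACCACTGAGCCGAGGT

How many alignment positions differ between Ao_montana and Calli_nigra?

The sequences differ at positions 4 (A/C), 6 (A/C), 11 (G/C), 15 (T/G), 17 (C/T).
That gives 5 mismatches out of 17 aligned sites, so the Hamming distance is 5.

5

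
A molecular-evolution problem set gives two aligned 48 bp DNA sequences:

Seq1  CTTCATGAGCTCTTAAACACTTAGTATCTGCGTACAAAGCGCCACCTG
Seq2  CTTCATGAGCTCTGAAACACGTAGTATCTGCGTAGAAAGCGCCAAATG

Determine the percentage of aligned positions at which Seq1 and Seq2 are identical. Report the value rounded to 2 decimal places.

89.58%

The sequences differ at positions 14 (T/G), 21 (T/G), 35 (C/G), 45 (C/A), 46 (C/A).
43 of the 48 sites match, so the percent identity is 43/48 × 100 = 89.58%.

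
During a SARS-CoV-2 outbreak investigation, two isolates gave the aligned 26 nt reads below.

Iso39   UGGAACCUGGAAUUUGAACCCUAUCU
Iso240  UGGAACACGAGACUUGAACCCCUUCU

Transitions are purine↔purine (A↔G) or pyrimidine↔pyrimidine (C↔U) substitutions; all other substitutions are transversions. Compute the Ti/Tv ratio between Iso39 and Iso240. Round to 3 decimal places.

Mismatches occur at site 7 (C↔A, transversion), site 8 (U↔C, transition), site 10 (G↔A, transition), site 11 (A↔G, transition), site 13 (U↔C, transition), site 22 (U↔C, transition), site 23 (A↔U, transversion).
Of the 7 differences, 5 transitions and 2 transversions, so Ti/Tv = 5/2 = 2.500.

2.500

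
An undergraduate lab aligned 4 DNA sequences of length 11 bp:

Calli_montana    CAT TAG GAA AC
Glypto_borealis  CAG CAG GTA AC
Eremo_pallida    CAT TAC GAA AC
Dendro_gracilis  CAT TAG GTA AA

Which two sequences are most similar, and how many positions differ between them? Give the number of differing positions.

Pairwise Hamming distances:
  Calli_montana vs Glypto_borealis: 3
  Calli_montana vs Eremo_pallida: 1
  Calli_montana vs Dendro_gracilis: 2
  Glypto_borealis vs Eremo_pallida: 4
  Glypto_borealis vs Dendro_gracilis: 3
  Eremo_pallida vs Dendro_gracilis: 3
The smallest is 1, between Calli_montana and Eremo_pallida.

1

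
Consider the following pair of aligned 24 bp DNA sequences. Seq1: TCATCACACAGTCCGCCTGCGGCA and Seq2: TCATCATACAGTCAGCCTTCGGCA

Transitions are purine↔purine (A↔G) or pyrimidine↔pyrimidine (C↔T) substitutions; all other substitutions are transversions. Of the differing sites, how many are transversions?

2

Differing sites — 7:C/T (Ti); 14:C/A (Tv); 19:G/T (Tv).
Of the 3 differences, 1 transition and 2 transversions, so the answer is 2.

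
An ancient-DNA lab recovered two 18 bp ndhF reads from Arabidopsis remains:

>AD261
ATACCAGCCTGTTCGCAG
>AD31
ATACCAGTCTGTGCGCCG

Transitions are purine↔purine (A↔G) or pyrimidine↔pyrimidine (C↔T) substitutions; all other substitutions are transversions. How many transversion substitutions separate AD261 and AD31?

2

Differing sites — 8:C/T (Ti); 13:T/G (Tv); 17:A/C (Tv).
Of the 3 differences, 1 transition and 2 transversions, so the answer is 2.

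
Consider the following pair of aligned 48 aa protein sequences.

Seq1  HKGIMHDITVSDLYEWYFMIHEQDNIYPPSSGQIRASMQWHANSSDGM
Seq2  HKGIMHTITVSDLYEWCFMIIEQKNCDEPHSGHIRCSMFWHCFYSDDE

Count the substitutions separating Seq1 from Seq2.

Differing sites — 7:D/T; 17:Y/C; 21:H/I; 24:D/K; 26:I/C; 27:Y/D; 28:P/E; 30:S/H; 33:Q/H; 36:A/C; 39:Q/F; 42:A/C; 43:N/F; 44:S/Y; 47:G/D; 48:M/E.
That gives 16 mismatches out of 48 aligned sites, so the Hamming distance is 16.

16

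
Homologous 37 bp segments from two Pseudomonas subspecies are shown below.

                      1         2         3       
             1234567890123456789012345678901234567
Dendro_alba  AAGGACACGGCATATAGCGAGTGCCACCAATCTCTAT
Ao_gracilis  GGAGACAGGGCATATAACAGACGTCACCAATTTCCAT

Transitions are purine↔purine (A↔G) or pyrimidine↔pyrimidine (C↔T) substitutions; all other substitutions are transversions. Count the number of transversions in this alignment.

The sequences differ at positions 1 (A/G, transition), 2 (A/G, transition), 3 (G/A, transition), 8 (C/G, transversion), 17 (G/A, transition), 19 (G/A, transition), 20 (A/G, transition), 21 (G/A, transition), 22 (T/C, transition), 24 (C/T, transition), 32 (C/T, transition), 35 (T/C, transition).
Of the 12 differences, 11 transitions and 1 transversion, so the answer is 1.

1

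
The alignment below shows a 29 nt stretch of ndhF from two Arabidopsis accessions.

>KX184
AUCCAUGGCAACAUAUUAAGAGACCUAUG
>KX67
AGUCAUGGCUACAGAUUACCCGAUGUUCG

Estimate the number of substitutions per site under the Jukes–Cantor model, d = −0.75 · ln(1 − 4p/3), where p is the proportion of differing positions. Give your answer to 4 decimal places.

0.5285

The sequences differ at positions 2 (U/G), 3 (C/U), 10 (A/U), 14 (U/G), 19 (A/C), 20 (G/C), 21 (A/C), 24 (C/U), 25 (C/G), 27 (A/U), 28 (U/C).
p = 11/29 = 0.379310.
d = −0.75 · ln(1 − (4/3)·0.379310) = −0.75 · ln(0.494253) = −0.75 · (-0.704708) = 0.5285.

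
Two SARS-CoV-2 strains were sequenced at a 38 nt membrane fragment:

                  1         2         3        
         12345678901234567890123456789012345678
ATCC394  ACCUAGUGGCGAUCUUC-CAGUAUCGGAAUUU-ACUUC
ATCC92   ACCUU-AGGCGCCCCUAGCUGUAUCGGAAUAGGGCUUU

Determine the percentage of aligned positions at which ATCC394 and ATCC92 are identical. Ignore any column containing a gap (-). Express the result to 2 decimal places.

Excluding the 3 gap columns leaves 35 comparable sites.
Differing sites — 5:A/U; 7:U/A; 12:A/C; 13:U/C; 15:U/C; 17:C/A; 20:A/U; 31:U/A; 32:U/G; 34:A/G; 38:C/U.
24 of the 35 comparable sites match, so the percent identity is 24/35 × 100 = 68.57%.

68.57%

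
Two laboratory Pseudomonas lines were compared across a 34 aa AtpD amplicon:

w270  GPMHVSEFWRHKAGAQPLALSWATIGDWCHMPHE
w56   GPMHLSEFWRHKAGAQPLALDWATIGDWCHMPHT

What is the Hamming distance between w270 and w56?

3

The sequences differ at positions 5 (V/L), 21 (S/D), 34 (E/T).
That gives 3 mismatches out of 34 aligned sites, so the Hamming distance is 3.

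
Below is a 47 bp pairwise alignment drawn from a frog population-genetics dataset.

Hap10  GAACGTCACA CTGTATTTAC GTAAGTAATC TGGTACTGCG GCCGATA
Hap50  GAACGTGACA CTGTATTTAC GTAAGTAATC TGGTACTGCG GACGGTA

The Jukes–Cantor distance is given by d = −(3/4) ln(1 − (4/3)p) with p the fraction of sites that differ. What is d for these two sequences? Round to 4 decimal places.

0.0667

The sequences differ at positions 7 (C/G), 42 (C/A), 45 (A/G).
p = 3/47 = 0.063830.
d = −0.75 · ln(1 − (4/3)·0.063830) = −0.75 · ln(0.914893) = −0.75 · (-0.088948) = 0.0667.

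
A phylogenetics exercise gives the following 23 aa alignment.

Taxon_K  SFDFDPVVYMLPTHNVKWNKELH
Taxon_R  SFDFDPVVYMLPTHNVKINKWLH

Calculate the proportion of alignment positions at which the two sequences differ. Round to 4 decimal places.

0.0870

Mismatches occur at site 18 (W/I), site 21 (E/W).
There are 2 differences over 23 sites, so p = 2/23 = 0.0870.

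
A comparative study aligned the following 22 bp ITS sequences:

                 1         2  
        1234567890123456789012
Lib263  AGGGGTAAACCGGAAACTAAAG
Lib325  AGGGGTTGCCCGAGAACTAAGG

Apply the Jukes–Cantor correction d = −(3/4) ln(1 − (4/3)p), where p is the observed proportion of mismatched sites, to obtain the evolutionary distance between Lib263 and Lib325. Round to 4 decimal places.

The sequences differ at positions 7 (A/T), 8 (A/G), 9 (A/C), 13 (G/A), 14 (A/G), 21 (A/G).
p = 6/22 = 0.272727.
d = −0.75 · ln(1 − (4/3)·0.272727) = −0.75 · ln(0.636364) = −0.75 · (-0.451985) = 0.3390.

0.3390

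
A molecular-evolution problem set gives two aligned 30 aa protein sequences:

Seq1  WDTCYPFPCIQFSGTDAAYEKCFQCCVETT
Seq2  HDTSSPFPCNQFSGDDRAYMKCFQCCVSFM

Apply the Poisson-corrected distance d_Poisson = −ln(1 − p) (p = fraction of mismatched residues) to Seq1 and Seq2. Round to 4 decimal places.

0.4055

Mismatches occur at site 1 (W→H), site 4 (C→S), site 5 (Y→S), site 10 (I→N), site 15 (T→D), site 17 (A→R), site 20 (E→M), site 28 (E→S), site 29 (T→F), site 30 (T→M).
p = 10/30 = 0.333333.
d = −ln(1 − 0.333333) = −ln(0.666667) = 0.4055.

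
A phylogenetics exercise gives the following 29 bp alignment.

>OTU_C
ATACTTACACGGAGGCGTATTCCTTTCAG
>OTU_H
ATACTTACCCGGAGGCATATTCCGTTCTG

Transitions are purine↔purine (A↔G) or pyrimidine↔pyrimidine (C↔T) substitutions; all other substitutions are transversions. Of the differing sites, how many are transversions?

The sequences differ at positions 9 (A/C, transversion), 17 (G/A, transition), 24 (T/G, transversion), 28 (A/T, transversion).
Of the 4 differences, 1 transition and 3 transversions, so the answer is 3.

3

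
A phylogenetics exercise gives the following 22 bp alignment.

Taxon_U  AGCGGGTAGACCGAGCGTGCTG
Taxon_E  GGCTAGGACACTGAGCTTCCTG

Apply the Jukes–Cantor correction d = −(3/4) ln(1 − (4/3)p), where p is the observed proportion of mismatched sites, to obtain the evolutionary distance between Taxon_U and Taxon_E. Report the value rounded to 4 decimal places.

The sequences differ at positions 1 (A/G), 4 (G/T), 5 (G/A), 7 (T/G), 9 (G/C), 12 (C/T), 17 (G/T), 19 (G/C).
p = 8/22 = 0.363636.
d = −0.75 · ln(1 − (4/3)·0.363636) = −0.75 · ln(0.515152) = −0.75 · (-0.663293) = 0.4975.

0.4975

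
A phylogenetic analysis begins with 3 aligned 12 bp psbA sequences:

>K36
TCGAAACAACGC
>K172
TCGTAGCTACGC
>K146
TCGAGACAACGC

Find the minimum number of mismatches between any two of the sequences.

1

Pairwise Hamming distances:
  K36 vs K172: 3
  K36 vs K146: 1
  K172 vs K146: 4
The smallest is 1, between K36 and K146.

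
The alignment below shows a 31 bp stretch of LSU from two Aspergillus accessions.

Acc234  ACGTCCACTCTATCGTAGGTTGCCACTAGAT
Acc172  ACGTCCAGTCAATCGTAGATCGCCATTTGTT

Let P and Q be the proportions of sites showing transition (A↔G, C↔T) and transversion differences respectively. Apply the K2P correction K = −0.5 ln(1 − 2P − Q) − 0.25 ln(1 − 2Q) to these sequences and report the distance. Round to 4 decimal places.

The sequences differ at positions 8 (C/G, transversion), 11 (T/A, transversion), 19 (G/A, transition), 21 (T/C, transition), 26 (C/T, transition), 28 (A/T, transversion), 30 (A/T, transversion).
Of the 7 differences, 3 transitions and 4 transversions over 31 sites: P = 3/31 = 0.096774, Q = 4/31 = 0.129032.
d = −0.5·ln(0.677420) − 0.25·ln(0.741936) = −0.5·(-0.389464) − 0.25·(-0.298492) = 0.2694.

0.2694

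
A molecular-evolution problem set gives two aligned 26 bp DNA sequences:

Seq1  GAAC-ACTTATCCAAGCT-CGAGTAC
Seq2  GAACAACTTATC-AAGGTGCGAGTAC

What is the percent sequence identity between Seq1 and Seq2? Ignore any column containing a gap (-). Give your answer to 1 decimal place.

Excluding the 3 gap columns leaves 23 comparable sites.
The sequences differ at position 17 (C/G).
22 of the 23 comparable sites match, so the percent identity is 22/23 × 100 = 95.7%.

95.7%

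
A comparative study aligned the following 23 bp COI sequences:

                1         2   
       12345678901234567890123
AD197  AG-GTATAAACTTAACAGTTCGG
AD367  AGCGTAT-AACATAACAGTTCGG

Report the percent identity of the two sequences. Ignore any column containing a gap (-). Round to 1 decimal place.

Excluding the 2 gap columns leaves 21 comparable sites.
Differing sites — 12:T/A.
20 of the 21 comparable sites match, so the percent identity is 20/21 × 100 = 95.2%.

95.2%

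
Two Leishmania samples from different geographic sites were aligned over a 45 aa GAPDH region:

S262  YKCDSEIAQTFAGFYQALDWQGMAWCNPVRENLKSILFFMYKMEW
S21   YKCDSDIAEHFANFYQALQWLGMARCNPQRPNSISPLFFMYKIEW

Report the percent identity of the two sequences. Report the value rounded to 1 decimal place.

The sequences differ at positions 6 (E/D), 9 (Q/E), 10 (T/H), 13 (G/N), 19 (D/Q), 21 (Q/L), 25 (W/R), 29 (V/Q), 31 (E/P), 33 (L/S), 34 (K/I), 36 (I/P), 43 (M/I).
32 of the 45 sites match, so the percent identity is 32/45 × 100 = 71.1%.

71.1%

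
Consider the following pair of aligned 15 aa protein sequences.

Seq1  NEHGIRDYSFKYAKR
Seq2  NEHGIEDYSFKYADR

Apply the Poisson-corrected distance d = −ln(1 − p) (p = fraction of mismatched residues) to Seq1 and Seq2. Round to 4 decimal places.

Differing sites — 6:R/E; 14:K/D.
p = 2/15 = 0.133333.
d = −ln(1 − 0.133333) = −ln(0.866667) = 0.1431.

0.1431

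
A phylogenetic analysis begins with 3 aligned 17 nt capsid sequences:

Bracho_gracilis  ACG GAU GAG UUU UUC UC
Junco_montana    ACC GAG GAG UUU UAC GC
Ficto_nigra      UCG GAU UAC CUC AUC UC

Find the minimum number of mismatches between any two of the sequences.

4

Pairwise Hamming distances:
  Bracho_gracilis vs Junco_montana: 4
  Bracho_gracilis vs Ficto_nigra: 6
  Junco_montana vs Ficto_nigra: 10
The smallest is 4, between Bracho_gracilis and Junco_montana.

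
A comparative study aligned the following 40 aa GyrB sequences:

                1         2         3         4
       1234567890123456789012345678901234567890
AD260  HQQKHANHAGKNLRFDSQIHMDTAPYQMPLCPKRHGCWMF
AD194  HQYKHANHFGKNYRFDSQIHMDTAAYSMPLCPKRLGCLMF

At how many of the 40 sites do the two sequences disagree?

Differing sites — 3:Q/Y; 9:A/F; 13:L/Y; 25:P/A; 27:Q/S; 35:H/L; 38:W/L.
That gives 7 mismatches out of 40 aligned sites, so the Hamming distance is 7.

7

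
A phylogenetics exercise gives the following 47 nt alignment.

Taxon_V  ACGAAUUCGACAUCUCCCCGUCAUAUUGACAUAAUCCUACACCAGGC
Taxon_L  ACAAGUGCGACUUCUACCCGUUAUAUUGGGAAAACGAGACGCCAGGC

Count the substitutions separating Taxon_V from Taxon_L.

Differing sites — 3:G/A; 5:A/G; 7:U/G; 12:A/U; 16:C/A; 22:C/U; 29:A/G; 30:C/G; 32:U/A; 35:U/C; 36:C/G; 37:C/A; 38:U/G; 41:A/G.
That gives 14 mismatches out of 47 aligned sites, so the Hamming distance is 14.

14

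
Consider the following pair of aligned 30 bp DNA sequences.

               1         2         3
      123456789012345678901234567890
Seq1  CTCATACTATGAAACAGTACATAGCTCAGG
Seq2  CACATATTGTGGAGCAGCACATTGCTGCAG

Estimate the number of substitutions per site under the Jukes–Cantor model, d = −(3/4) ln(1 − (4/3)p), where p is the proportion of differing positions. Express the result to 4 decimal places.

Mismatches occur at site 2 (T↔A), site 7 (C↔T), site 9 (A↔G), site 12 (A↔G), site 14 (A↔G), site 18 (T↔C), site 23 (A↔T), site 27 (C↔G), site 28 (A↔C), site 29 (G↔A).
p = 10/30 = 0.333333.
d = −0.75 · ln(1 − (4/3)·0.333333) = −0.75 · ln(0.555556) = −0.75 · (-0.587786) = 0.4408.

0.4408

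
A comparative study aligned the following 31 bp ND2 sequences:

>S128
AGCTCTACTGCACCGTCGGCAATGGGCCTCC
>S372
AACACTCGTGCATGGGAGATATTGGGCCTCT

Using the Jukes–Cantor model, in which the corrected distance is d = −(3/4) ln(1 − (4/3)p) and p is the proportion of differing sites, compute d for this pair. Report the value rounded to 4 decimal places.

The sequences differ at positions 2 (G/A), 4 (T/A), 7 (A/C), 8 (C/G), 13 (C/T), 14 (C/G), 16 (T/G), 17 (C/A), 19 (G/A), 20 (C/T), 22 (A/T), 31 (C/T).
p = 12/31 = 0.387097.
d = −0.75 · ln(1 − (4/3)·0.387097) = −0.75 · ln(0.483871) = −0.75 · (-0.725937) = 0.5445.

0.5445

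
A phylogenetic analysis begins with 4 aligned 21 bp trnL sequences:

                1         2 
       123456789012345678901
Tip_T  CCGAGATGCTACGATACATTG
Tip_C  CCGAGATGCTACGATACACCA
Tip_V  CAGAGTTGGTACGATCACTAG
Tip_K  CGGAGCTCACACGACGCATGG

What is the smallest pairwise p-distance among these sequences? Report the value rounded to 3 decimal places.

0.143

Pairwise Hamming distances:
  Tip_T vs Tip_C: 3
  Tip_T vs Tip_V: 7
  Tip_T vs Tip_K: 8
  Tip_C vs Tip_V: 9
  Tip_C vs Tip_K: 10
  Tip_V vs Tip_K: 10
The smallest is 3 mismatches, between Tip_T and Tip_C; p = 3/21 = 0.143.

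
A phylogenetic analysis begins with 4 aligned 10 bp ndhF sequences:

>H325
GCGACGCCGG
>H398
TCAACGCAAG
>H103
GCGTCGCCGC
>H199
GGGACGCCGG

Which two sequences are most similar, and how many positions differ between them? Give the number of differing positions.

Pairwise Hamming distances:
  H325 vs H398: 4
  H325 vs H103: 2
  H325 vs H199: 1
  H398 vs H103: 6
  H398 vs H199: 5
  H103 vs H199: 3
The smallest is 1, between H325 and H199.

1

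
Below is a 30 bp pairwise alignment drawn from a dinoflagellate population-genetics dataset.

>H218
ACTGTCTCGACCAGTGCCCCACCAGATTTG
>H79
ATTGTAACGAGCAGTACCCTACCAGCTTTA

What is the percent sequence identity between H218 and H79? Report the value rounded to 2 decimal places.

73.33%

Mismatches occur at site 2 (C→T), site 6 (C→A), site 7 (T→A), site 11 (C→G), site 16 (G→A), site 20 (C→T), site 26 (A→C), site 30 (G→A).
22 of the 30 sites match, so the percent identity is 22/30 × 100 = 73.33%.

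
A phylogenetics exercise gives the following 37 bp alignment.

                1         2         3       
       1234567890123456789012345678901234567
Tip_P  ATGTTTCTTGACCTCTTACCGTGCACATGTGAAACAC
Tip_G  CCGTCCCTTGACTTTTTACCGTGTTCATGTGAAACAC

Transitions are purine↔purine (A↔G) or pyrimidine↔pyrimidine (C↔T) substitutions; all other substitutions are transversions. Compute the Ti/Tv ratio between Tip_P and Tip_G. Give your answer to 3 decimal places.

3.000

Differing sites — 1:A/C (Tv); 2:T/C (Ti); 5:T/C (Ti); 6:T/C (Ti); 13:C/T (Ti); 15:C/T (Ti); 24:C/T (Ti); 25:A/T (Tv).
Of the 8 differences, 6 transitions and 2 transversions, so Ti/Tv = 6/2 = 3.000.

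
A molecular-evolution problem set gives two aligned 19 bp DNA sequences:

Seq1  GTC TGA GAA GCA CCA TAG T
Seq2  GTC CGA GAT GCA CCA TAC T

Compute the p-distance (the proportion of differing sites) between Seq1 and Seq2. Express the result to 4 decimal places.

0.1579

Differing sites — 4:T/C; 9:A/T; 18:G/C.
There are 3 differences over 19 sites, so p = 3/19 = 0.1579.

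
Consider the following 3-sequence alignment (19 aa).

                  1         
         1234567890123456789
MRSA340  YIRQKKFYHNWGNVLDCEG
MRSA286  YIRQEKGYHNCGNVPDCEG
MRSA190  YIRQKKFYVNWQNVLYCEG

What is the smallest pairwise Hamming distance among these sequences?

Pairwise Hamming distances:
  MRSA340 vs MRSA286: 4
  MRSA340 vs MRSA190: 3
  MRSA286 vs MRSA190: 7
The smallest is 3, between MRSA340 and MRSA190.

3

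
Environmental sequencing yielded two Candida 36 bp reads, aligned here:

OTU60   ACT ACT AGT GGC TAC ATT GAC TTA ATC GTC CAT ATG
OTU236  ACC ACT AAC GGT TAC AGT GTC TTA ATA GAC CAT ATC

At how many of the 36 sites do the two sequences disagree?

Mismatches occur at site 3 (T→C), site 8 (G→A), site 9 (T→C), site 12 (C→T), site 17 (T→G), site 20 (A→T), site 27 (C→A), site 29 (T→A), site 36 (G→C).
That gives 9 mismatches out of 36 aligned sites, so the Hamming distance is 9.

9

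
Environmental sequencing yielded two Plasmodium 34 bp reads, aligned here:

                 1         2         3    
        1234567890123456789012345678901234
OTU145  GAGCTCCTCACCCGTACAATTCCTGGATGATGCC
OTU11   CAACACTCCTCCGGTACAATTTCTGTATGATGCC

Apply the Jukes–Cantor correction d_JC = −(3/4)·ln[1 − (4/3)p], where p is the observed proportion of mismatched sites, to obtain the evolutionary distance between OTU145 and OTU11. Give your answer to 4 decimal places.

0.3265

The sequences differ at positions 1 (G/C), 3 (G/A), 5 (T/A), 7 (C/T), 8 (T/C), 10 (A/T), 13 (C/G), 22 (C/T), 26 (G/T).
p = 9/34 = 0.264706.
d = −0.75 · ln(1 − (4/3)·0.264706) = −0.75 · ln(0.647059) = −0.75 · (-0.435318) = 0.3265.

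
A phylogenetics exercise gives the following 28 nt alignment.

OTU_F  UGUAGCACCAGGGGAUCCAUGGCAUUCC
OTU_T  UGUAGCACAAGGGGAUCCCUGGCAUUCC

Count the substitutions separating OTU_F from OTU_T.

2

The sequences differ at positions 9 (C/A), 19 (A/C).
That gives 2 mismatches out of 28 aligned sites, so the Hamming distance is 2.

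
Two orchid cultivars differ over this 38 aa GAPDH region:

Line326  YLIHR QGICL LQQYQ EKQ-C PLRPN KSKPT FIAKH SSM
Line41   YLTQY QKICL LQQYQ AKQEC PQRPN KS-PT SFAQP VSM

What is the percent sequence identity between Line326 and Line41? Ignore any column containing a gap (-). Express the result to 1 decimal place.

Excluding the 2 gap columns leaves 36 comparable sites.
The sequences differ at positions 3 (I/T), 4 (H/Q), 5 (R/Y), 7 (G/K), 16 (E/A), 22 (L/Q), 31 (F/S), 32 (I/F), 34 (K/Q), 35 (H/P), 36 (S/V).
25 of the 36 comparable sites match, so the percent identity is 25/36 × 100 = 69.4%.

69.4%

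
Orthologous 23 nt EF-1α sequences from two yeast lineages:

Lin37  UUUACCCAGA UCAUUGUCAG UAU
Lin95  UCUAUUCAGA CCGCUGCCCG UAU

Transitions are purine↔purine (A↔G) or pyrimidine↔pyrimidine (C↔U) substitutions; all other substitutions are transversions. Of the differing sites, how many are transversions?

1

The sequences differ at positions 2 (U/C, transition), 5 (C/U, transition), 6 (C/U, transition), 11 (U/C, transition), 13 (A/G, transition), 14 (U/C, transition), 17 (U/C, transition), 19 (A/C, transversion).
Of the 8 differences, 7 transitions and 1 transversion, so the answer is 1.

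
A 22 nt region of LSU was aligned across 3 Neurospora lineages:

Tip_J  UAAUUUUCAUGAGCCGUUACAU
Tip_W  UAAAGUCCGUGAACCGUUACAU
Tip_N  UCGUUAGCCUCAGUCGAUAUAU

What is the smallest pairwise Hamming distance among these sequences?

5

Pairwise Hamming distances:
  Tip_J vs Tip_W: 5
  Tip_J vs Tip_N: 9
  Tip_W vs Tip_N: 12
The smallest is 5, between Tip_J and Tip_W.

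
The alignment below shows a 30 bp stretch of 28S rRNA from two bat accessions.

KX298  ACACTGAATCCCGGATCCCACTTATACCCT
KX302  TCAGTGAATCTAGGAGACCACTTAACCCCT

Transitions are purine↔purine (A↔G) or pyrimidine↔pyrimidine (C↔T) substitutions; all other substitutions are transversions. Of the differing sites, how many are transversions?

The sequences differ at positions 1 (A/T, transversion), 4 (C/G, transversion), 11 (C/T, transition), 12 (C/A, transversion), 16 (T/G, transversion), 17 (C/A, transversion), 25 (T/A, transversion), 26 (A/C, transversion).
Of the 8 differences, 1 transition and 7 transversions, so the answer is 7.

7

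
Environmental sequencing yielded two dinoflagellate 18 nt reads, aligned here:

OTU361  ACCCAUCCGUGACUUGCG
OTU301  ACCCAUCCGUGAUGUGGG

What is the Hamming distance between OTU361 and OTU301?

Differing sites — 13:C/U; 14:U/G; 17:C/G.
That gives 3 mismatches out of 18 aligned sites, so the Hamming distance is 3.

3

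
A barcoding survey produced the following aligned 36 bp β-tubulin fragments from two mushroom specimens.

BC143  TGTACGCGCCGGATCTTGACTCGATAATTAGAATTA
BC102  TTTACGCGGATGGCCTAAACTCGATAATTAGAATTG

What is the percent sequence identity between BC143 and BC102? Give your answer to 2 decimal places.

75.00%

The sequences differ at positions 2 (G/T), 9 (C/G), 10 (C/A), 11 (G/T), 13 (A/G), 14 (T/C), 17 (T/A), 18 (G/A), 36 (A/G).
27 of the 36 sites match, so the percent identity is 27/36 × 100 = 75.00%.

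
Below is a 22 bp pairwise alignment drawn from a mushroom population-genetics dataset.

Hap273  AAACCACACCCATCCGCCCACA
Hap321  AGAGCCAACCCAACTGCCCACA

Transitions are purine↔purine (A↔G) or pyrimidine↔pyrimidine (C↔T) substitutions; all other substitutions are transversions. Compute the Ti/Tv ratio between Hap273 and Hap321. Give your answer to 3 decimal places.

0.500

The sequences differ at positions 2 (A/G, transition), 4 (C/G, transversion), 6 (A/C, transversion), 7 (C/A, transversion), 13 (T/A, transversion), 15 (C/T, transition).
Of the 6 differences, 2 transitions and 4 transversions, so Ti/Tv = 2/4 = 0.500.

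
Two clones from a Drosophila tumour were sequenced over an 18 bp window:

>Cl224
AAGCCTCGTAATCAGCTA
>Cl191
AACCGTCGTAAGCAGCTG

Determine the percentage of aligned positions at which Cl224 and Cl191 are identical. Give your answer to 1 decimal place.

77.8%

Mismatches occur at site 3 (G→C), site 5 (C→G), site 12 (T→G), site 18 (A→G).
14 of the 18 sites match, so the percent identity is 14/18 × 100 = 77.8%.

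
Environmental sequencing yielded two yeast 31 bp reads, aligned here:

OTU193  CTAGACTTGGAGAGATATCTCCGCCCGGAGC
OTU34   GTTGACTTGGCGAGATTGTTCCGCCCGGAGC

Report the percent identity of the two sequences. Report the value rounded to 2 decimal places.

80.65%

Differing sites — 1:C/G; 3:A/T; 11:A/C; 17:A/T; 18:T/G; 19:C/T.
25 of the 31 sites match, so the percent identity is 25/31 × 100 = 80.65%.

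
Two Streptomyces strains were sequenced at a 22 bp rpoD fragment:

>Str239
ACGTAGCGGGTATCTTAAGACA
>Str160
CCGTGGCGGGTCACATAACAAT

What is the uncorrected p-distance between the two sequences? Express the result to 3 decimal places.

0.364

Mismatches occur at site 1 (A/C), site 5 (A/G), site 12 (A/C), site 13 (T/A), site 15 (T/A), site 19 (G/C), site 21 (C/A), site 22 (A/T).
There are 8 differences over 22 sites, so p = 8/22 = 0.364.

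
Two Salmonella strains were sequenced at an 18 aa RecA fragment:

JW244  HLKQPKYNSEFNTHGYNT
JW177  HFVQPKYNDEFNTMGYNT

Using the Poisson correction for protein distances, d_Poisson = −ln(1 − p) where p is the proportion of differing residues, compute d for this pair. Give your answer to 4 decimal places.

The sequences differ at positions 2 (L/F), 3 (K/V), 9 (S/D), 14 (H/M).
p = 4/18 = 0.222222.
d = −ln(1 − 0.222222) = −ln(0.777778) = 0.2513.

0.2513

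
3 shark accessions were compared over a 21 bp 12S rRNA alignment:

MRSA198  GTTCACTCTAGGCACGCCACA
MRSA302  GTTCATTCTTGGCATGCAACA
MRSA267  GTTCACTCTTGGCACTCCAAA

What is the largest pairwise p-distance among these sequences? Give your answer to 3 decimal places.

Pairwise Hamming distances:
  MRSA198 vs MRSA302: 4
  MRSA198 vs MRSA267: 3
  MRSA302 vs MRSA267: 5
The largest is 5 mismatches, between MRSA302 and MRSA267; p = 5/21 = 0.238.

0.238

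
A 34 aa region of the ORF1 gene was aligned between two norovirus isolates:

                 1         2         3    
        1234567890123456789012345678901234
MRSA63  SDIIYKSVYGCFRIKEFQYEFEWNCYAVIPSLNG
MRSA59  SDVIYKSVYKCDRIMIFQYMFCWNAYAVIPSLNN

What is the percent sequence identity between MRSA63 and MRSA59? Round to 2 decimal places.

The sequences differ at positions 3 (I/V), 10 (G/K), 12 (F/D), 15 (K/M), 16 (E/I), 20 (E/M), 22 (E/C), 25 (C/A), 34 (G/N).
25 of the 34 sites match, so the percent identity is 25/34 × 100 = 73.53%.

73.53%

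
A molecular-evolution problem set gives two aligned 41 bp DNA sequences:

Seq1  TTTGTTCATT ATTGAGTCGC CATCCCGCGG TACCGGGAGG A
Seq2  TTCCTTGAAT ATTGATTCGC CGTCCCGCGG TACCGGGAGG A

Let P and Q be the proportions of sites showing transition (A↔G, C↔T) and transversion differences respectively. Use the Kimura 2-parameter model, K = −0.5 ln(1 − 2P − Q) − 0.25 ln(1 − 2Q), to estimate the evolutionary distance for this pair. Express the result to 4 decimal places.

0.1628

The sequences differ at positions 3 (T/C, transition), 4 (G/C, transversion), 7 (C/G, transversion), 9 (T/A, transversion), 16 (G/T, transversion), 22 (A/G, transition).
Of the 6 differences, 2 transitions and 4 transversions over 41 sites: P = 2/41 = 0.048780, Q = 4/41 = 0.097561.
d = −0.5·ln(0.804879) − 0.25·ln(0.804878) = −0.5·(-0.217063) − 0.25·(-0.217065) = 0.1628.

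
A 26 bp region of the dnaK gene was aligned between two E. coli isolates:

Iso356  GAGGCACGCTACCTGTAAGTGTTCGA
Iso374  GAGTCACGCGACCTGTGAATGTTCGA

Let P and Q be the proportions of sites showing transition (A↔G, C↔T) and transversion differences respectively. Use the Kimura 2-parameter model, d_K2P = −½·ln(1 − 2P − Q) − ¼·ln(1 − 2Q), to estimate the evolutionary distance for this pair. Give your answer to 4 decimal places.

Mismatches occur at site 4 (G↔T, transversion), site 10 (T↔G, transversion), site 17 (A↔G, transition), site 19 (G↔A, transition).
Of the 4 differences, 2 transitions and 2 transversions over 26 sites: P = 2/26 = 0.076923, Q = 2/26 = 0.076923.
d = −0.5·ln(0.769231) − 0.25·ln(0.846154) = −0.5·(-0.262364) − 0.25·(-0.167054) = 0.1729.

0.1729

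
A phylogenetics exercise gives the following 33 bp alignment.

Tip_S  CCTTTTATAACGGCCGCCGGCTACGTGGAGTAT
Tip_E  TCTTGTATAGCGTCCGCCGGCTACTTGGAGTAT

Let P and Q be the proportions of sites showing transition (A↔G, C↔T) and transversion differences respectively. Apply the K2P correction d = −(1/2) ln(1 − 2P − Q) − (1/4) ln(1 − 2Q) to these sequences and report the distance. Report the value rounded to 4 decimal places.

0.1694

Mismatches occur at site 1 (C↔T, transition), site 5 (T↔G, transversion), site 10 (A↔G, transition), site 13 (G↔T, transversion), site 25 (G↔T, transversion).
Of the 5 differences, 2 transitions and 3 transversions over 33 sites: P = 2/33 = 0.060606, Q = 3/33 = 0.090909.
d = −0.5·ln(0.787879) − 0.25·ln(0.818182) = −0.5·(-0.238411) − 0.25·(-0.200670) = 0.1694.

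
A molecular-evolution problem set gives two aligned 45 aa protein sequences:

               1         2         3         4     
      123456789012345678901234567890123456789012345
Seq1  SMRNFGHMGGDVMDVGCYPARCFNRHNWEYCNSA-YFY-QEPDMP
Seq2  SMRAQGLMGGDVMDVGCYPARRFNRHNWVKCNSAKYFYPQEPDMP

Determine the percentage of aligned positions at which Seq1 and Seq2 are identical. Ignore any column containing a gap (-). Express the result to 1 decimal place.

86.0%

Excluding the 2 gap columns leaves 43 comparable sites.
Differing sites — 4:N/A; 5:F/Q; 7:H/L; 22:C/R; 29:E/V; 30:Y/K.
37 of the 43 comparable sites match, so the percent identity is 37/43 × 100 = 86.0%.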